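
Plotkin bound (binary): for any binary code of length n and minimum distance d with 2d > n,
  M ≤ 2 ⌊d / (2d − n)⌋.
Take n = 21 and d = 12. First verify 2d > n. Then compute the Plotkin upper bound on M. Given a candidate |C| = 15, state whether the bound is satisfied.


Plotkin bound M ≤ 8; given |C| = 15 > bound (violated).

Check applicability: 2d = 24, n = 21.
2d − n = 3 > 0, so Plotkin applies.
Compute d/(2d−n) = 12/3 ≈ 4.0000.
⌊d/(2d−n)⌋ = 4.
Plotkin bound: M ≤ 2·4 = 8.
Given |C| = 15, check: VIOLATED.
This |C| is above the Plotkin bound, so no binary code with n = 21, d = 12 and 15 codewords exists.


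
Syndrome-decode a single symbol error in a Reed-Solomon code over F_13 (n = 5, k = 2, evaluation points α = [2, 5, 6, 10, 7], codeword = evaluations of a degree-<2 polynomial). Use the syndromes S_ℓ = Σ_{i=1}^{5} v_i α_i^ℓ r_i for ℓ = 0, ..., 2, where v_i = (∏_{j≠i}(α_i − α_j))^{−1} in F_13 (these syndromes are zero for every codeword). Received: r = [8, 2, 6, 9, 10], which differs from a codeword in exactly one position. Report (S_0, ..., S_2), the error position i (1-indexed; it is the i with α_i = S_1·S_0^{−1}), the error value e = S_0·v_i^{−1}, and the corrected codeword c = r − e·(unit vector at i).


S = (8, 3, 6), error at position 1, error magnitude e = 5, c = [3, 2, 6, 9, 10].

Step 1: column multipliers v_i = (∏_{j≠i}(α_i − α_j))^{−1} mod 13.
  i = 1 (α = 2): (2−5)(2−6)(2−10)(2−7) = (−3)·(−4)·(−8)·(−5) = 480 ≡ 12, so v_1 = 12^{−1} = 12 (mod 13).
  i = 2 (α = 5): (5−2)(5−6)(5−10)(5−7) = 3·(−1)·(−5)·(−2) = −30 ≡ 9, so v_2 = 9^{−1} = 3 (mod 13).
  i = 3 (α = 6): (6−2)(6−5)(6−10)(6−7) = 4·1·(−4)·(−1) = 16 ≡ 3, so v_3 = 3^{−1} = 9 (mod 13).
  i = 4 (α = 10): (10−2)(10−5)(10−6)(10−7) = 8·5·4·3 = 480 ≡ 12, so v_4 = 12^{−1} = 12 (mod 13).
  i = 5 (α = 7): (7−2)(7−5)(7−6)(7−10) = 5·2·1·(−3) = −30 ≡ 9, so v_5 = 9^{−1} = 3 (mod 13).
  v = [12, 3, 9, 12, 3].
Step 2: syndromes of r = [8, 2, 6, 9, 10] (all sums mod 13).
  S_0 = Σ v_i r_i = 12·8 + 3·2 + 9·6 + 12·9 + 3·10 = 294 ≡ 8.
  S_1 = Σ v_i α_i r_i = 12·2·8 + 3·5·2 + 9·6·6 + 12·10·9 + 3·7·10 = 1836 ≡ 3.
  α_i^2 mod 13 = [4, 12, 10, 9, 10].
  S_2 = Σ v_i α_i^2 r_i = 12·4·8 + 3·12·2 + 9·10·6 + 12·9·9 + 3·10·10 = 2268 ≡ 6.
  S = (8, 3, 6) ≠ 0, so r is not a codeword (an error is present).
Step 3: locate the error. For a single error e at position i, S_ℓ = v_i·e·α_i^ℓ, so α_err = S_1/S_0.
  S_0^{−1} = 8^{−1} = 5 (mod 13), so α_err = 3·5 = 15 ≡ 2 = α_1. Error position i = 1.
  Consistency check: S_2/S_1 = 6·9 = 54 ≡ 2 = α_err ✓ (single-error assumption holds).
Step 4: error magnitude e = S_0/v_1 = S_0·∏_{j≠1}(α_1 − α_j) = 8·12 = 96 ≡ 5 (mod 13).
Step 5: correct position 1: c_1 = r_1 − e = 8 − 5 ≡ 3 (mod 13). Hence c = [3, 2, 6, 9, 10].
  Check: interpolating c through the α_i gives m(x) = 8 + 4·x (degree < 2) with m(α_i) = c_i for every i, so c is indeed a codeword.


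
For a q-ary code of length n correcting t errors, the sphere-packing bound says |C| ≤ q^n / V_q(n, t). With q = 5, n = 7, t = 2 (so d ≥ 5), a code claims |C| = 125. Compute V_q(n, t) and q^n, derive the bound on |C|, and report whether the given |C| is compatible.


V_q(n, t) = 365, q^n = 78125, Hamming bound = 214, |C| = 125 ≤ bound (satisfied).

Step 1: Compute V_q(n, t) = Σ_{j=0}^2 C(n, j) (q−1)^j.
  j = 0: C(7,0)·(4)^0 = 1·1 = 1.
  j = 1: C(7,1)·(4)^1 = 7·4 = 28.
  j = 2: C(7,2)·(4)^2 = 21·16 = 336.
  V_q(n, t) = 1 + 28 + 336 = 365.
Step 2: q^n = 5^7 = 78125.
Step 3: Hamming bound ⌊q^n / V_q(n,t)⌋ = ⌊78125/365⌋ = 214.
Step 4: Compare |C| = 125 to 214: satisfied.
The claimed |C| lies below the Hamming bound.


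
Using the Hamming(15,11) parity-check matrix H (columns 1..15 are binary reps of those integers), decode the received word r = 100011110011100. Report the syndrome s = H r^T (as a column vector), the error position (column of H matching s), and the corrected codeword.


s = (0, 1, 1, 1)^T, error position = 7, corrected codeword c = 100011010011100

Compute s = H r^T mod 2 one row at a time:
  s_1 = 1 + 0 + 0 + 1 + 1 + 1 + 0 + 0 = 4 ≡ 0 (mod 2).
  s_2 = 0 + 1 + 1 + 1 + 1 + 1 + 0 + 0 = 5 ≡ 1 (mod 2).
  s_3 = 0 + 0 + 1 + 1 + 0 + 1 + 0 + 0 = 3 ≡ 1 (mod 2).
  s_4 = 1 + 0 + 1 + 1 + 0 + 1 + 1 + 0 = 5 ≡ 1 (mod 2).
s = (0, 1, 1, 1)^T — this equals column 7 of H (binary 0111), so error is at position 7.
Correct: flip bit 7 of r = 100011110011100 to get c = 100011010011100.


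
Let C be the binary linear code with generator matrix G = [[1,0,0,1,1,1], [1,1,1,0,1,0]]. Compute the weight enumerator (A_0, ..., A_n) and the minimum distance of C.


Weight distribution: A_0 = 1, A_4 = 3. Minimum distance d = 4.

Enumerate all 2^2 = 4 messages m ∈ F_2^2.
For each, compute codeword c = mG in F_2^6, then tally its weight.
  m = 00 → c = 000000, weight = 0.
  m = 10 → c = 100111, weight = 4.
  m = 01 → c = 111010, weight = 4.
  m = 11 → c = 011101, weight = 4.
Tally weights:
  weight 0: 1 codewords.
  weight 4: 3 codewords.
Minimum distance d = smallest w > 0 with A_w > 0 = 4.
Sanity: Σ A_w = 4 = 2^2 = 4 ✓.


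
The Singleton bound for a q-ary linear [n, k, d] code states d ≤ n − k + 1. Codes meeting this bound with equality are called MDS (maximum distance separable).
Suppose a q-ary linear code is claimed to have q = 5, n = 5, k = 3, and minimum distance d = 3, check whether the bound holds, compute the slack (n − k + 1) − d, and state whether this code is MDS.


Singleton RHS = n − k + 1 = 3, slack = 0, bound satisfied, MDS.

Singleton bound: d ≤ n − k + 1.
Here n = 5, k = 3, so n − k + 1 = 3.
Given d = 3, check d ≤ 3: YES.
Slack = (n − k + 1) − d = 0.
The code is MDS (slack = 0).
Description: the claimed parameters are [5, 3, 3]_5; such a code would be MDS (meets Singleton bound).


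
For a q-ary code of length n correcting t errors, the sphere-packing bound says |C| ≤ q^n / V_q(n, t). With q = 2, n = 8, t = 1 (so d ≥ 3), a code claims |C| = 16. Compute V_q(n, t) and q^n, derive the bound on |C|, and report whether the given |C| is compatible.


V_q(n, t) = 9, q^n = 256, Hamming bound = 28, |C| = 16 ≤ bound (satisfied).

Step 1: Compute V_q(n, t) = Σ_{j=0}^1 C(n, j) (q−1)^j.
  j = 0: C(8,0)·(1)^0 = 1·1 = 1.
  j = 1: C(8,1)·(1)^1 = 8·1 = 8.
  V_q(n, t) = 1 + 8 = 9.
Step 2: q^n = 2^8 = 256.
Step 3: Hamming bound ⌊q^n / V_q(n,t)⌋ = ⌊256/9⌋ = 28.
Step 4: Compare |C| = 16 to 28: satisfied.
The claimed |C| lies below the Hamming bound.


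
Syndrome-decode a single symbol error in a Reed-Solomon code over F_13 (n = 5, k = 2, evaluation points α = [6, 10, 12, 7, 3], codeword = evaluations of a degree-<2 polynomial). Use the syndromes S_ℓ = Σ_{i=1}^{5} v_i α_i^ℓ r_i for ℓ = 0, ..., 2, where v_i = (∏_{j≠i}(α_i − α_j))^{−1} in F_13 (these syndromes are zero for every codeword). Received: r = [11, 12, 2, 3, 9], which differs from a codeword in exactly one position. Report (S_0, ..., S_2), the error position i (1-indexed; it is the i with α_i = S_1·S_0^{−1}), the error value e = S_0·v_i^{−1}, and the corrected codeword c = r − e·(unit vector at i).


S = (7, 5, 11), error at position 2, error magnitude e = 7, c = [11, 5, 2, 3, 9].

Step 1: column multipliers v_i = (∏_{j≠i}(α_i − α_j))^{−1} mod 13.
  i = 1 (α = 6): (6−10)(6−12)(6−7)(6−3) = (−4)·(−6)·(−1)·3 = −72 ≡ 6, so v_1 = 6^{−1} = 11 (mod 13).
  i = 2 (α = 10): (10−6)(10−12)(10−7)(10−3) = 4·(−2)·3·7 = −168 ≡ 1, so v_2 = 1^{−1} = 1 (mod 13).
  i = 3 (α = 12): (12−6)(12−10)(12−7)(12−3) = 6·2·5·9 = 540 ≡ 7, so v_3 = 7^{−1} = 2 (mod 13).
  i = 4 (α = 7): (7−6)(7−10)(7−12)(7−3) = 1·(−3)·(−5)·4 = 60 ≡ 8, so v_4 = 8^{−1} = 5 (mod 13).
  i = 5 (α = 3): (3−6)(3−10)(3−12)(3−7) = (−3)·(−7)·(−9)·(−4) = 756 ≡ 2, so v_5 = 2^{−1} = 7 (mod 13).
  v = [11, 1, 2, 5, 7].
Step 2: syndromes of r = [11, 12, 2, 3, 9] (all sums mod 13).
  S_0 = Σ v_i r_i = 11·11 + 1·12 + 2·2 + 5·3 + 7·9 = 215 ≡ 7.
  S_1 = Σ v_i α_i r_i = 11·6·11 + 1·10·12 + 2·12·2 + 5·7·3 + 7·3·9 = 1188 ≡ 5.
  α_i^2 mod 13 = [10, 9, 1, 10, 9].
  S_2 = Σ v_i α_i^2 r_i = 11·10·11 + 1·9·12 + 2·1·2 + 5·10·3 + 7·9·9 = 2039 ≡ 11.
  S = (7, 5, 11) ≠ 0, so r is not a codeword (an error is present).
Step 3: locate the error. For a single error e at position i, S_ℓ = v_i·e·α_i^ℓ, so α_err = S_1/S_0.
  S_0^{−1} = 7^{−1} = 2 (mod 13), so α_err = 5·2 = 10 ≡ 10 = α_2. Error position i = 2.
  Consistency check: S_2/S_1 = 11·8 = 88 ≡ 10 = α_err ✓ (single-error assumption holds).
Step 4: error magnitude e = S_0/v_2 = S_0·∏_{j≠2}(α_2 − α_j) = 7·1 = 7 ≡ 7 (mod 13).
Step 5: correct position 2: c_2 = r_2 − e = 12 − 7 ≡ 5 (mod 13). Hence c = [11, 5, 2, 3, 9].
  Check: interpolating c through the α_i gives m(x) = 7 + 5·x (degree < 2) with m(α_i) = c_i for every i, so c is indeed a codeword.


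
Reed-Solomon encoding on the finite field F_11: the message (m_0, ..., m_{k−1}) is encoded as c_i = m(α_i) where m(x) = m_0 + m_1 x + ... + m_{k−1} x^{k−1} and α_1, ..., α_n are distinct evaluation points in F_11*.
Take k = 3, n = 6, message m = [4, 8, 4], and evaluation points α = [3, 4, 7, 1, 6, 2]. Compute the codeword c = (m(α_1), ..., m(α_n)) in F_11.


c = [9, 1, 3, 5, 9, 3]

Message polynomial: m(x) = 4 + 8·x + 4·x^2 (mod 11).
For each evaluation point α_i, compute m(α_i) mod 11:
  α_1 = 3: Horner steps 4 → 9 → 9, so m(3) = 9.
  α_2 = 4: Horner steps 4 → 2 → 1, so m(4) = 1.
  α_3 = 7: Horner steps 4 → 3 → 3, so m(7) = 3.
  α_4 = 1: Horner steps 4 → 1 → 5, so m(1) = 5.
  α_5 = 6: Horner steps 4 → 10 → 9, so m(6) = 9.
  α_6 = 2: Horner steps 4 → 5 → 3, so m(2) = 3.
Codeword c = [9, 1, 3, 5, 9, 3] ∈ F_11^6.


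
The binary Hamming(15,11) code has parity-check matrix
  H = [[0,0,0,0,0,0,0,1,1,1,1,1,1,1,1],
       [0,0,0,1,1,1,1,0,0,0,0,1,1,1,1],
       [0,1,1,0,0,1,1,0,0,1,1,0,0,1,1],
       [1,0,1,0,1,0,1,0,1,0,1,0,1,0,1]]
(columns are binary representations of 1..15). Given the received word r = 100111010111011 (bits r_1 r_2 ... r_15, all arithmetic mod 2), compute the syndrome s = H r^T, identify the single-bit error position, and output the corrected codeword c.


s = (0, 0, 1, 0)^T, error position = 2, corrected codeword c = 110111010111011

Compute s = H r^T mod 2 one row at a time:
  s_1 = 1 + 0 + 1 + 1 + 1 + 0 + 1 + 1 = 6 ≡ 0 (mod 2).
  s_2 = 1 + 1 + 1 + 0 + 1 + 0 + 1 + 1 = 6 ≡ 0 (mod 2).
  s_3 = 0 + 0 + 1 + 0 + 1 + 1 + 1 + 1 = 5 ≡ 1 (mod 2).
  s_4 = 1 + 0 + 1 + 0 + 0 + 1 + 0 + 1 = 4 ≡ 0 (mod 2).
s = (0, 0, 1, 0)^T — this equals column 2 of H (binary 0010), so error is at position 2.
Correct: flip bit 2 of r = 100111010111011 to get c = 110111010111011.


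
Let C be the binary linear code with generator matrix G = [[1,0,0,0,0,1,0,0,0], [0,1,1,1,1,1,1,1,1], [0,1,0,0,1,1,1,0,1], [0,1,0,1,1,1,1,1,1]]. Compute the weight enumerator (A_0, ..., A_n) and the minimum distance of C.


Weight distribution: A_0 = 1, A_1 = 1, A_2 = 2, A_3 = 2, A_4 = 1, A_5 = 3, A_6 = 2, A_7 = 2, A_8 = 2. Minimum distance d = 1.

Enumerate all 2^4 = 16 messages m ∈ F_2^4.
For each, compute codeword c = mG in F_2^9, then tally its weight.
  m = 0000 → c = 000000000, weight = 0.
  m = 1000 → c = 100001000, weight = 2.
  m = 0100 → c = 011111111, weight = 8.
  m = 1100 → c = 111110111, weight = 8.
  m = 0010 → c = 010011101, weight = 5.
  m = 1010 → c = 110010101, weight = 5.
  m = 0110 → c = 001100010, weight = 3.
  m = 1110 → c = 101101010, weight = 5.
  m = 0001 → c = 010111111, weight = 7.
  m = 1001 → c = 110110111, weight = 7.
  m = 0101 → c = 001000000, weight = 1.
  m = 1101 → c = 101001000, weight = 3.
  m = 0011 → c = 000100010, weight = 2.
  m = 1011 → c = 100101010, weight = 4.
  m = 0111 → c = 011011101, weight = 6.
  m = 1111 → c = 111010101, weight = 6.
Tally weights:
  weight 0: 1 codewords.
  weight 1: 1 codewords.
  weight 2: 2 codewords.
  weight 3: 2 codewords.
  weight 4: 1 codewords.
  weight 5: 3 codewords.
  weight 6: 2 codewords.
  weight 7: 2 codewords.
  weight 8: 2 codewords.
Minimum distance d = smallest w > 0 with A_w > 0 = 1.
Sanity: Σ A_w = 16 = 2^4 = 16 ✓.


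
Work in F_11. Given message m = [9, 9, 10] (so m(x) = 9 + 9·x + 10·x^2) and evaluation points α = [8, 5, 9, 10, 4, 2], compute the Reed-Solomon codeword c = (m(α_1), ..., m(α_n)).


c = [6, 7, 9, 10, 7, 1]

Message polynomial: m(x) = 9 + 9·x + 10·x^2 (mod 11).
For each evaluation point α_i, compute m(α_i) mod 11:
  α_1 = 8: Horner steps 10 → 1 → 6, so m(8) = 6.
  α_2 = 5: Horner steps 10 → 4 → 7, so m(5) = 7.
  α_3 = 9: Horner steps 10 → 0 → 9, so m(9) = 9.
  α_4 = 10: Horner steps 10 → 10 → 10, so m(10) = 10.
  α_5 = 4: Horner steps 10 → 5 → 7, so m(4) = 7.
  α_6 = 2: Horner steps 10 → 7 → 1, so m(2) = 1.
Codeword c = [6, 7, 9, 10, 7, 1] ∈ F_11^6.


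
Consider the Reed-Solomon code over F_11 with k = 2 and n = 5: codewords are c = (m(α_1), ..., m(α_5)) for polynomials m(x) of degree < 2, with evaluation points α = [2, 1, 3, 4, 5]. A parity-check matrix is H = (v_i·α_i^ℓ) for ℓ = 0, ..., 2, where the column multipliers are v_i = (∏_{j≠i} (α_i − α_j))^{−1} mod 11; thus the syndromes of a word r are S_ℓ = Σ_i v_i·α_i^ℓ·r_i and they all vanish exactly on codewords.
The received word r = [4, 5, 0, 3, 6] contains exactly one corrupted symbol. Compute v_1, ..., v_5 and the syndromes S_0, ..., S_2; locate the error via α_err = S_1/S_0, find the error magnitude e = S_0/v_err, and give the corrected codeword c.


S = (8, 5, 10), error at position 1, error magnitude e = 7, c = [8, 5, 0, 3, 6].

Step 1: column multipliers v_i = (∏_{j≠i}(α_i − α_j))^{−1} mod 11.
  i = 1 (α = 2): (2−1)(2−3)(2−4)(2−5) = 1·(−1)·(−2)·(−3) = −6 ≡ 5, so v_1 = 5^{−1} = 9 (mod 11).
  i = 2 (α = 1): (1−2)(1−3)(1−4)(1−5) = (−1)·(−2)·(−3)·(−4) = 24 ≡ 2, so v_2 = 2^{−1} = 6 (mod 11).
  i = 3 (α = 3): (3−2)(3−1)(3−4)(3−5) = 1·2·(−1)·(−2) = 4 ≡ 4, so v_3 = 4^{−1} = 3 (mod 11).
  i = 4 (α = 4): (4−2)(4−1)(4−3)(4−5) = 2·3·1·(−1) = −6 ≡ 5, so v_4 = 5^{−1} = 9 (mod 11).
  i = 5 (α = 5): (5−2)(5−1)(5−3)(5−4) = 3·4·2·1 = 24 ≡ 2, so v_5 = 2^{−1} = 6 (mod 11).
  v = [9, 6, 3, 9, 6].
Step 2: syndromes of r = [4, 5, 0, 3, 6] (all sums mod 11).
  S_0 = Σ v_i r_i = 9·4 + 6·5 + 3·0 + 9·3 + 6·6 = 129 ≡ 8.
  S_1 = Σ v_i α_i r_i = 9·2·4 + 6·1·5 + 3·3·0 + 9·4·3 + 6·5·6 = 390 ≡ 5.
  α_i^2 mod 11 = [4, 1, 9, 5, 3].
  S_2 = Σ v_i α_i^2 r_i = 9·4·4 + 6·1·5 + 3·9·0 + 9·5·3 + 6·3·6 = 417 ≡ 10.
  S = (8, 5, 10) ≠ 0, so r is not a codeword (an error is present).
Step 3: locate the error. For a single error e at position i, S_ℓ = v_i·e·α_i^ℓ, so α_err = S_1/S_0.
  S_0^{−1} = 8^{−1} = 7 (mod 11), so α_err = 5·7 = 35 ≡ 2 = α_1. Error position i = 1.
  Consistency check: S_2/S_1 = 10·9 = 90 ≡ 2 = α_err ✓ (single-error assumption holds).
Step 4: error magnitude e = S_0/v_1 = S_0·∏_{j≠1}(α_1 − α_j) = 8·5 = 40 ≡ 7 (mod 11).
Step 5: correct position 1: c_1 = r_1 − e = 4 − 7 ≡ 8 (mod 11). Hence c = [8, 5, 0, 3, 6].
  Check: interpolating c through the α_i gives m(x) = 2 + 3·x (degree < 2) with m(α_i) = c_i for every i, so c is indeed a codeword.


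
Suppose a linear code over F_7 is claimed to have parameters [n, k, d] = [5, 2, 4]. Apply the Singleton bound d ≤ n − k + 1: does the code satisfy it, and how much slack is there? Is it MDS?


Singleton RHS = n − k + 1 = 4, slack = 0, bound satisfied, MDS.

Singleton bound: d ≤ n − k + 1.
Here n = 5, k = 2, so n − k + 1 = 4.
Given d = 4, check d ≤ 4: YES.
Slack = (n − k + 1) − d = 0.
The code is MDS (slack = 0).
Description: the claimed parameters are [5, 2, 4]_7; such a code would be MDS (meets Singleton bound).


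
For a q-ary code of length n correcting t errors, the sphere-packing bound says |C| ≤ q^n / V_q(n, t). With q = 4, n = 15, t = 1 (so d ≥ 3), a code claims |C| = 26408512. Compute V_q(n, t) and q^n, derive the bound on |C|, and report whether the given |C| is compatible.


V_q(n, t) = 46, q^n = 1073741824, Hamming bound = 23342213, |C| = 26408512 > bound (violated).

Step 1: Compute V_q(n, t) = Σ_{j=0}^1 C(n, j) (q−1)^j.
  j = 0: C(15,0)·(3)^0 = 1·1 = 1.
  j = 1: C(15,1)·(3)^1 = 15·3 = 45.
  V_q(n, t) = 1 + 45 = 46.
Step 2: q^n = 4^15 = 1073741824.
Step 3: Hamming bound ⌊q^n / V_q(n,t)⌋ = ⌊1073741824/46⌋ = 23342213.
Step 4: Compare |C| = 26408512 to 23342213: violated.
The claimed |C| lies above the Hamming bound, so no 4-ary code of length 15 with d ≥ 3 can have 26408512 codewords.


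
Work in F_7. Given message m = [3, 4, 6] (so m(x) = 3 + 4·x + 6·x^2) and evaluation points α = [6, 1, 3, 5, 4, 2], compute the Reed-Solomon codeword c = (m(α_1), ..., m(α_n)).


c = [5, 6, 6, 5, 3, 0]

Message polynomial: m(x) = 3 + 4·x + 6·x^2 (mod 7).
For each evaluation point α_i, compute m(α_i) mod 7:
  α_1 = 6: Horner steps 6 → 5 → 5, so m(6) = 5.
  α_2 = 1: Horner steps 6 → 3 → 6, so m(1) = 6.
  α_3 = 3: Horner steps 6 → 1 → 6, so m(3) = 6.
  α_4 = 5: Horner steps 6 → 6 → 5, so m(5) = 5.
  α_5 = 4: Horner steps 6 → 0 → 3, so m(4) = 3.
  α_6 = 2: Horner steps 6 → 2 → 0, so m(2) = 0.
Codeword c = [5, 6, 6, 5, 3, 0] ∈ F_7^6.


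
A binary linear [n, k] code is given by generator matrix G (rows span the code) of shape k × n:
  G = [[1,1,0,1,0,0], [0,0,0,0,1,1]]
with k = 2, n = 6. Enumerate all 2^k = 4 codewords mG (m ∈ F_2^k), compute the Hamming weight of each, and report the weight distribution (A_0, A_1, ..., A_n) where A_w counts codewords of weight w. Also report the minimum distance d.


Weight distribution: A_0 = 1, A_2 = 1, A_3 = 1, A_5 = 1. Minimum distance d = 2.

Enumerate all 2^2 = 4 messages m ∈ F_2^2.
For each, compute codeword c = mG in F_2^6, then tally its weight.
  m = 00 → c = 000000, weight = 0.
  m = 10 → c = 110100, weight = 3.
  m = 01 → c = 000011, weight = 2.
  m = 11 → c = 110111, weight = 5.
Tally weights:
  weight 0: 1 codewords.
  weight 2: 1 codewords.
  weight 3: 1 codewords.
  weight 5: 1 codewords.
Minimum distance d = smallest w > 0 with A_w > 0 = 2.
Sanity: Σ A_w = 4 = 2^2 = 4 ✓.


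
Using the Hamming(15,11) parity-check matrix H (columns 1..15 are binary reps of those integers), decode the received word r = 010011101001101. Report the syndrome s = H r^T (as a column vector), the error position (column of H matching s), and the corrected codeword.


s = (0, 0, 0, 1)^T, error position = 1, corrected codeword c = 110011101001101

Compute s = H r^T mod 2 one row at a time:
  s_1 = 0 + 1 + 0 + 0 + 1 + 1 + 0 + 1 = 4 ≡ 0 (mod 2).
  s_2 = 0 + 1 + 1 + 1 + 1 + 1 + 0 + 1 = 6 ≡ 0 (mod 2).
  s_3 = 1 + 0 + 1 + 1 + 0 + 0 + 0 + 1 = 4 ≡ 0 (mod 2).
  s_4 = 0 + 0 + 1 + 1 + 1 + 0 + 1 + 1 = 5 ≡ 1 (mod 2).
s = (0, 0, 0, 1)^T — this equals column 1 of H (binary 0001), so error is at position 1.
Correct: flip bit 1 of r = 010011101001101 to get c = 110011101001101.


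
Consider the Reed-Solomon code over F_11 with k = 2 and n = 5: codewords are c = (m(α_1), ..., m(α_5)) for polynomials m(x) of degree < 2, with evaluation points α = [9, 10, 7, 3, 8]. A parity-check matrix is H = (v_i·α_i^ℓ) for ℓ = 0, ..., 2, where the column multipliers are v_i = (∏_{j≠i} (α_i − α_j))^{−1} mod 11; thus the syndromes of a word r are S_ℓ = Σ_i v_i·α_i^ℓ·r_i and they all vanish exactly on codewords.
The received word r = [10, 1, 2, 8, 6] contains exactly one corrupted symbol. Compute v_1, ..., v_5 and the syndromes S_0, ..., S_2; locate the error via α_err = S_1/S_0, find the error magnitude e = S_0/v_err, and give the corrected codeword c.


S = (1, 10, 1), error at position 2, error magnitude e = 9, c = [10, 3, 2, 8, 6].

Step 1: column multipliers v_i = (∏_{j≠i}(α_i − α_j))^{−1} mod 11.
  i = 1 (α = 9): (9−10)(9−7)(9−3)(9−8) = (−1)·2·6·1 = −12 ≡ 10, so v_1 = 10^{−1} = 10 (mod 11).
  i = 2 (α = 10): (10−9)(10−7)(10−3)(10−8) = 1·3·7·2 = 42 ≡ 9, so v_2 = 9^{−1} = 5 (mod 11).
  i = 3 (α = 7): (7−9)(7−10)(7−3)(7−8) = (−2)·(−3)·4·(−1) = −24 ≡ 9, so v_3 = 9^{−1} = 5 (mod 11).
  i = 4 (α = 3): (3−9)(3−10)(3−7)(3−8) = (−6)·(−7)·(−4)·(−5) = 840 ≡ 4, so v_4 = 4^{−1} = 3 (mod 11).
  i = 5 (α = 8): (8−9)(8−10)(8−7)(8−3) = (−1)·(−2)·1·5 = 10 ≡ 10, so v_5 = 10^{−1} = 10 (mod 11).
  v = [10, 5, 5, 3, 10].
Step 2: syndromes of r = [10, 1, 2, 8, 6] (all sums mod 11).
  S_0 = Σ v_i r_i = 10·10 + 5·1 + 5·2 + 3·8 + 10·6 = 199 ≡ 1.
  S_1 = Σ v_i α_i r_i = 10·9·10 + 5·10·1 + 5·7·2 + 3·3·8 + 10·8·6 = 1572 ≡ 10.
  α_i^2 mod 11 = [4, 1, 5, 9, 9].
  S_2 = Σ v_i α_i^2 r_i = 10·4·10 + 5·1·1 + 5·5·2 + 3·9·8 + 10·9·6 = 1211 ≡ 1.
  S = (1, 10, 1) ≠ 0, so r is not a codeword (an error is present).
Step 3: locate the error. For a single error e at position i, S_ℓ = v_i·e·α_i^ℓ, so α_err = S_1/S_0.
  S_0^{−1} = 1^{−1} = 1 (mod 11), so α_err = 10·1 = 10 ≡ 10 = α_2. Error position i = 2.
  Consistency check: S_2/S_1 = 1·10 = 10 ≡ 10 = α_err ✓ (single-error assumption holds).
Step 4: error magnitude e = S_0/v_2 = S_0·∏_{j≠2}(α_2 − α_j) = 1·9 = 9 ≡ 9 (mod 11).
Step 5: correct position 2: c_2 = r_2 − e = 1 − 9 ≡ 3 (mod 11). Hence c = [10, 3, 2, 8, 6].
  Check: interpolating c through the α_i gives m(x) = 7 + 4·x (degree < 2) with m(α_i) = c_i for every i, so c is indeed a codeword.


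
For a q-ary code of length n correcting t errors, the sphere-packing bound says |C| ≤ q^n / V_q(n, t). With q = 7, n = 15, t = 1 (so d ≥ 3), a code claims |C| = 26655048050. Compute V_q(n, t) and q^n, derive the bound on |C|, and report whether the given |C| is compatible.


V_q(n, t) = 91, q^n = 4747561509943, Hamming bound = 52171005603, |C| = 26655048050 ≤ bound (satisfied).

Step 1: Compute V_q(n, t) = Σ_{j=0}^1 C(n, j) (q−1)^j.
  j = 0: C(15,0)·(6)^0 = 1·1 = 1.
  j = 1: C(15,1)·(6)^1 = 15·6 = 90.
  V_q(n, t) = 1 + 90 = 91.
Step 2: q^n = 7^15 = 4747561509943.
Step 3: Hamming bound ⌊q^n / V_q(n,t)⌋ = ⌊4747561509943/91⌋ = 52171005603.
Step 4: Compare |C| = 26655048050 to 52171005603: satisfied.
The claimed |C| lies below the Hamming bound.


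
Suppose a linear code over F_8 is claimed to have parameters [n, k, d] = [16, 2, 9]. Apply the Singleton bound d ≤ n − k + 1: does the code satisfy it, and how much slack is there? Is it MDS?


Singleton RHS = n − k + 1 = 15, slack = 6, bound satisfied, not MDS.

Singleton bound: d ≤ n − k + 1.
Here n = 16, k = 2, so n − k + 1 = 15.
Given d = 9, check d ≤ 15: YES.
Slack = (n − k + 1) − d = 6.
The code is NOT MDS (slack = 6 > 0).
Description: the claimed parameters are [16, 2, 9]_8; such a code would be non-MDS.


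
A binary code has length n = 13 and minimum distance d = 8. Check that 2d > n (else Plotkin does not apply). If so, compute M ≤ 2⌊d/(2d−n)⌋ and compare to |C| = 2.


Plotkin bound M ≤ 4; given |C| = 2 ≤ bound (satisfied).

Check applicability: 2d = 16, n = 13.
2d − n = 3 > 0, so Plotkin applies.
Compute d/(2d−n) = 8/3 ≈ 2.6667.
⌊d/(2d−n)⌋ = 2.
Plotkin bound: M ≤ 2·2 = 4.
Given |C| = 2, check: satisfied.
This |C| is below the Plotkin bound.


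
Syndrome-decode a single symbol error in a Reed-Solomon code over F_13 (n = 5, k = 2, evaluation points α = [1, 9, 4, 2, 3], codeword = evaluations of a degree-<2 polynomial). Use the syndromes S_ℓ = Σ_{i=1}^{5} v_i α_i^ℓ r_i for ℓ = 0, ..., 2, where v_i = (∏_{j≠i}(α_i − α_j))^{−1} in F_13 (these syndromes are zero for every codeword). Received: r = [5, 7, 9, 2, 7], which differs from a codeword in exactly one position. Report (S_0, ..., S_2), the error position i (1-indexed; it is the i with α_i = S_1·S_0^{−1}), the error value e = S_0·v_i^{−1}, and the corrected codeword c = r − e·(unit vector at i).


S = (5, 2, 6), error at position 5, error magnitude e = 8, c = [5, 7, 9, 2, 12].

Step 1: column multipliers v_i = (∏_{j≠i}(α_i − α_j))^{−1} mod 13.
  i = 1 (α = 1): (1−9)(1−4)(1−2)(1−3) = (−8)·(−3)·(−1)·(−2) = 48 ≡ 9, so v_1 = 9^{−1} = 3 (mod 13).
  i = 2 (α = 9): (9−1)(9−4)(9−2)(9−3) = 8·5·7·6 = 1680 ≡ 3, so v_2 = 3^{−1} = 9 (mod 13).
  i = 3 (α = 4): (4−1)(4−9)(4−2)(4−3) = 3·(−5)·2·1 = −30 ≡ 9, so v_3 = 9^{−1} = 3 (mod 13).
  i = 4 (α = 2): (2−1)(2−9)(2−4)(2−3) = 1·(−7)·(−2)·(−1) = −14 ≡ 12, so v_4 = 12^{−1} = 12 (mod 13).
  i = 5 (α = 3): (3−1)(3−9)(3−4)(3−2) = 2·(−6)·(−1)·1 = 12 ≡ 12, so v_5 = 12^{−1} = 12 (mod 13).
  v = [3, 9, 3, 12, 12].
Step 2: syndromes of r = [5, 7, 9, 2, 7] (all sums mod 13).
  S_0 = Σ v_i r_i = 3·5 + 9·7 + 3·9 + 12·2 + 12·7 = 213 ≡ 5.
  S_1 = Σ v_i α_i r_i = 3·1·5 + 9·9·7 + 3·4·9 + 12·2·2 + 12·3·7 = 990 ≡ 2.
  α_i^2 mod 13 = [1, 3, 3, 4, 9].
  S_2 = Σ v_i α_i^2 r_i = 3·1·5 + 9·3·7 + 3·3·9 + 12·4·2 + 12·9·7 = 1137 ≡ 6.
  S = (5, 2, 6) ≠ 0, so r is not a codeword (an error is present).
Step 3: locate the error. For a single error e at position i, S_ℓ = v_i·e·α_i^ℓ, so α_err = S_1/S_0.
  S_0^{−1} = 5^{−1} = 8 (mod 13), so α_err = 2·8 = 16 ≡ 3 = α_5. Error position i = 5.
  Consistency check: S_2/S_1 = 6·7 = 42 ≡ 3 = α_err ✓ (single-error assumption holds).
Step 4: error magnitude e = S_0/v_5 = S_0·∏_{j≠5}(α_5 − α_j) = 5·12 = 60 ≡ 8 (mod 13).
Step 5: correct position 5: c_5 = r_5 − e = 7 − 8 ≡ 12 (mod 13). Hence c = [5, 7, 9, 2, 12].
  Check: interpolating c through the α_i gives m(x) = 8 + 10·x (degree < 2) with m(α_i) = c_i for every i, so c is indeed a codeword.


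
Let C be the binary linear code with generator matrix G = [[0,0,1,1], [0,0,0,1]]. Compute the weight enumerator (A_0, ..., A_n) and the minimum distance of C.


Weight distribution: A_0 = 1, A_1 = 2, A_2 = 1. Minimum distance d = 1.

Enumerate all 2^2 = 4 messages m ∈ F_2^2.
For each, compute codeword c = mG in F_2^4, then tally its weight.
  m = 00 → c = 0000, weight = 0.
  m = 10 → c = 0011, weight = 2.
  m = 01 → c = 0001, weight = 1.
  m = 11 → c = 0010, weight = 1.
Tally weights:
  weight 0: 1 codewords.
  weight 1: 2 codewords.
  weight 2: 1 codewords.
Minimum distance d = smallest w > 0 with A_w > 0 = 1.
Sanity: Σ A_w = 4 = 2^2 = 4 ✓.


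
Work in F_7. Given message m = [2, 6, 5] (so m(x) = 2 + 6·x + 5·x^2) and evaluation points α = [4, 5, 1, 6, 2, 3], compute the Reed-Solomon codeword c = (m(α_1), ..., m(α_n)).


c = [1, 3, 6, 1, 6, 2]

Message polynomial: m(x) = 2 + 6·x + 5·x^2 (mod 7).
For each evaluation point α_i, compute m(α_i) mod 7:
  α_1 = 4: Horner steps 5 → 5 → 1, so m(4) = 1.
  α_2 = 5: Horner steps 5 → 3 → 3, so m(5) = 3.
  α_3 = 1: Horner steps 5 → 4 → 6, so m(1) = 6.
  α_4 = 6: Horner steps 5 → 1 → 1, so m(6) = 1.
  α_5 = 2: Horner steps 5 → 2 → 6, so m(2) = 6.
  α_6 = 3: Horner steps 5 → 0 → 2, so m(3) = 2.
Codeword c = [1, 3, 6, 1, 6, 2] ∈ F_7^6.


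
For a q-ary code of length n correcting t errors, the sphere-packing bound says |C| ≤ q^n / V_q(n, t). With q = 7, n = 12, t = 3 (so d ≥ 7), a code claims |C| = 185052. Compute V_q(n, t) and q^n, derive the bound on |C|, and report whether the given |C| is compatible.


V_q(n, t) = 49969, q^n = 13841287201, Hamming bound = 276997, |C| = 185052 ≤ bound (satisfied).

Step 1: Compute V_q(n, t) = Σ_{j=0}^3 C(n, j) (q−1)^j.
  j = 0: C(12,0)·(6)^0 = 1·1 = 1.
  j = 1: C(12,1)·(6)^1 = 12·6 = 72.
  j = 2: C(12,2)·(6)^2 = 66·36 = 2376.
  j = 3: C(12,3)·(6)^3 = 220·216 = 47520.
  V_q(n, t) = 1 + 72 + 2376 + 47520 = 49969.
Step 2: q^n = 7^12 = 13841287201.
Step 3: Hamming bound ⌊q^n / V_q(n,t)⌋ = ⌊13841287201/49969⌋ = 276997.
Step 4: Compare |C| = 185052 to 276997: satisfied.
The claimed |C| lies below the Hamming bound.


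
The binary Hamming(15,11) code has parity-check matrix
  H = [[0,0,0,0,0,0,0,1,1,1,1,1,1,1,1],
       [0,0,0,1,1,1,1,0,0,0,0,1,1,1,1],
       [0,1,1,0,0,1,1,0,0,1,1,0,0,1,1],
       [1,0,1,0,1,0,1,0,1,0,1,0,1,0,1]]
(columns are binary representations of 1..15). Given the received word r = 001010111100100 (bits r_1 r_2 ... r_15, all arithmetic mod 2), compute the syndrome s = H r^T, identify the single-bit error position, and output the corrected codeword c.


s = (0, 1, 1, 1)^T, error position = 7, corrected codeword c = 001010011100100

Compute s = H r^T mod 2 one row at a time:
  s_1 = 1 + 1 + 1 + 0 + 0 + 1 + 0 + 0 = 4 ≡ 0 (mod 2).
  s_2 = 0 + 1 + 0 + 1 + 0 + 1 + 0 + 0 = 3 ≡ 1 (mod 2).
  s_3 = 0 + 1 + 0 + 1 + 1 + 0 + 0 + 0 = 3 ≡ 1 (mod 2).
  s_4 = 0 + 1 + 1 + 1 + 1 + 0 + 1 + 0 = 5 ≡ 1 (mod 2).
s = (0, 1, 1, 1)^T — this equals column 7 of H (binary 0111), so error is at position 7.
Correct: flip bit 7 of r = 001010111100100 to get c = 001010011100100.


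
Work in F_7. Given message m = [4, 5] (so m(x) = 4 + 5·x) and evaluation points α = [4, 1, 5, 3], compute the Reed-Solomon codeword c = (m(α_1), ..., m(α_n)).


c = [3, 2, 1, 5]

Message polynomial: m(x) = 4 + 5·x (mod 7).
For each evaluation point α_i, compute m(α_i) mod 7:
  α_1 = 4: Horner steps 5 → 3, so m(4) = 3.
  α_2 = 1: Horner steps 5 → 2, so m(1) = 2.
  α_3 = 5: Horner steps 5 → 1, so m(5) = 1.
  α_4 = 3: Horner steps 5 → 5, so m(3) = 5.
Codeword c = [3, 2, 1, 5] ∈ F_7^4.


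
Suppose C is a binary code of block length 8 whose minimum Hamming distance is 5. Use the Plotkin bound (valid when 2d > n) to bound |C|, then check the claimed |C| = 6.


Plotkin bound M ≤ 4; given |C| = 6 > bound (violated).

Check applicability: 2d = 10, n = 8.
2d − n = 2 > 0, so Plotkin applies.
Compute d/(2d−n) = 5/2 ≈ 2.5000.
⌊d/(2d−n)⌋ = 2.
Plotkin bound: M ≤ 2·2 = 4.
Given |C| = 6, check: VIOLATED.
This |C| is above the Plotkin bound, so no binary code with n = 8, d = 5 and 6 codewords exists.


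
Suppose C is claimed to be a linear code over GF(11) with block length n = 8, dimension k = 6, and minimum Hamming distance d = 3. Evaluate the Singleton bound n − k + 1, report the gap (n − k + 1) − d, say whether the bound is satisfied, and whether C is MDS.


Singleton RHS = n − k + 1 = 3, slack = 0, bound satisfied, MDS.

Singleton bound: d ≤ n − k + 1.
Here n = 8, k = 6, so n − k + 1 = 3.
Given d = 3, check d ≤ 3: YES.
Slack = (n − k + 1) − d = 0.
The code is MDS (slack = 0).
Description: the claimed parameters are [8, 6, 3]_11; such a code would be MDS (meets Singleton bound).


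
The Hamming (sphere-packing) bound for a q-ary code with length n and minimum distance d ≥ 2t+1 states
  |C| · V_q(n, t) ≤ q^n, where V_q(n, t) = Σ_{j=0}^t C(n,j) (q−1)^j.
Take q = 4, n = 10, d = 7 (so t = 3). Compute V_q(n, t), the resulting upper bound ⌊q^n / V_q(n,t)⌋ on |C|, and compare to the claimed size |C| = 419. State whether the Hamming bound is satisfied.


V_q(n, t) = 3676, q^n = 1048576, Hamming bound = 285, |C| = 419 > bound (violated).

Step 1: Compute V_q(n, t) = Σ_{j=0}^3 C(n, j) (q−1)^j.
  j = 0: C(10,0)·(3)^0 = 1·1 = 1.
  j = 1: C(10,1)·(3)^1 = 10·3 = 30.
  j = 2: C(10,2)·(3)^2 = 45·9 = 405.
  j = 3: C(10,3)·(3)^3 = 120·27 = 3240.
  V_q(n, t) = 1 + 30 + 405 + 3240 = 3676.
Step 2: q^n = 4^10 = 1048576.
Step 3: Hamming bound ⌊q^n / V_q(n,t)⌋ = ⌊1048576/3676⌋ = 285.
Step 4: Compare |C| = 419 to 285: violated.
The claimed |C| lies above the Hamming bound, so no 4-ary code of length 10 with d ≥ 7 can have 419 codewords.


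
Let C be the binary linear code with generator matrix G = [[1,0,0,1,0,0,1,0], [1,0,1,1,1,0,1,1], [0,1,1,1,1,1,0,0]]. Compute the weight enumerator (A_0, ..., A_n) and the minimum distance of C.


Weight distribution: A_0 = 1, A_3 = 2, A_4 = 1, A_5 = 2, A_6 = 2. Minimum distance d = 3.

Enumerate all 2^3 = 8 messages m ∈ F_2^3.
For each, compute codeword c = mG in F_2^8, then tally its weight.
  m = 000 → c = 00000000, weight = 0.
  m = 100 → c = 10010010, weight = 3.
  m = 010 → c = 10111011, weight = 6.
  m = 110 → c = 00101001, weight = 3.
  m = 001 → c = 01111100, weight = 5.
  m = 101 → c = 11101110, weight = 6.
  m = 011 → c = 11000111, weight = 5.
  m = 111 → c = 01010101, weight = 4.
Tally weights:
  weight 0: 1 codewords.
  weight 3: 2 codewords.
  weight 4: 1 codewords.
  weight 5: 2 codewords.
  weight 6: 2 codewords.
Minimum distance d = smallest w > 0 with A_w > 0 = 3.
Sanity: Σ A_w = 8 = 2^3 = 8 ✓.


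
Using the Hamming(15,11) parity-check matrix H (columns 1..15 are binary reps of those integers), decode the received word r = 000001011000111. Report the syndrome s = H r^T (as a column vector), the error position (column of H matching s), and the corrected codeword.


s = (1, 0, 1, 1)^T, error position = 11, corrected codeword c = 000001011010111

Compute s = H r^T mod 2 one row at a time:
  s_1 = 1 + 1 + 0 + 0 + 0 + 1 + 1 + 1 = 5 ≡ 1 (mod 2).
  s_2 = 0 + 0 + 1 + 0 + 0 + 1 + 1 + 1 = 4 ≡ 0 (mod 2).
  s_3 = 0 + 0 + 1 + 0 + 0 + 0 + 1 + 1 = 3 ≡ 1 (mod 2).
  s_4 = 0 + 0 + 0 + 0 + 1 + 0 + 1 + 1 = 3 ≡ 1 (mod 2).
s = (1, 0, 1, 1)^T — this equals column 11 of H (binary 1011), so error is at position 11.
Correct: flip bit 11 of r = 000001011000111 to get c = 000001011010111.


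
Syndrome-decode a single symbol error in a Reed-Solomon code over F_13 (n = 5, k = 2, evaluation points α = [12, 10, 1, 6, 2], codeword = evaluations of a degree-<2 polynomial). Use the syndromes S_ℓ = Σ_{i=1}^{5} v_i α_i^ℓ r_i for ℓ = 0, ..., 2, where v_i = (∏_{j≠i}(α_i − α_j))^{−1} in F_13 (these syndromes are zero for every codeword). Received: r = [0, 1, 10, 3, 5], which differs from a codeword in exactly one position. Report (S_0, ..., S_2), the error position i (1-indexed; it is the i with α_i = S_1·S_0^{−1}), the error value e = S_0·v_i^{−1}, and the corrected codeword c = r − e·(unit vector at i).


S = (11, 11, 11), error at position 3, error magnitude e = 11, c = [0, 1, 12, 3, 5].

Step 1: column multipliers v_i = (∏_{j≠i}(α_i − α_j))^{−1} mod 13.
  i = 1 (α = 12): (12−10)(12−1)(12−6)(12−2) = 2·11·6·10 = 1320 ≡ 7, so v_1 = 7^{−1} = 2 (mod 13).
  i = 2 (α = 10): (10−12)(10−1)(10−6)(10−2) = (−2)·9·4·8 = −576 ≡ 9, so v_2 = 9^{−1} = 3 (mod 13).
  i = 3 (α = 1): (1−12)(1−10)(1−6)(1−2) = (−11)·(−9)·(−5)·(−1) = 495 ≡ 1, so v_3 = 1^{−1} = 1 (mod 13).
  i = 4 (α = 6): (6−12)(6−10)(6−1)(6−2) = (−6)·(−4)·5·4 = 480 ≡ 12, so v_4 = 12^{−1} = 12 (mod 13).
  i = 5 (α = 2): (2−12)(2−10)(2−1)(2−6) = (−10)·(−8)·1·(−4) = −320 ≡ 5, so v_5 = 5^{−1} = 8 (mod 13).
  v = [2, 3, 1, 12, 8].
Step 2: syndromes of r = [0, 1, 10, 3, 5] (all sums mod 13).
  S_0 = Σ v_i r_i = 2·0 + 3·1 + 1·10 + 12·3 + 8·5 = 89 ≡ 11.
  S_1 = Σ v_i α_i r_i = 2·12·0 + 3·10·1 + 1·1·10 + 12·6·3 + 8·2·5 = 336 ≡ 11.
  α_i^2 mod 13 = [1, 9, 1, 10, 4].
  S_2 = Σ v_i α_i^2 r_i = 2·1·0 + 3·9·1 + 1·1·10 + 12·10·3 + 8·4·5 = 557 ≡ 11.
  S = (11, 11, 11) ≠ 0, so r is not a codeword (an error is present).
Step 3: locate the error. For a single error e at position i, S_ℓ = v_i·e·α_i^ℓ, so α_err = S_1/S_0.
  S_0^{−1} = 11^{−1} = 6 (mod 13), so α_err = 11·6 = 66 ≡ 1 = α_3. Error position i = 3.
  Consistency check: S_2/S_1 = 11·6 = 66 ≡ 1 = α_err ✓ (single-error assumption holds).
Step 4: error magnitude e = S_0/v_3 = S_0·∏_{j≠3}(α_3 − α_j) = 11·1 = 11 ≡ 11 (mod 13).
Step 5: correct position 3: c_3 = r_3 − e = 10 − 11 ≡ 12 (mod 13). Hence c = [0, 1, 12, 3, 5].
  Check: interpolating c through the α_i gives m(x) = 6 + 6·x (degree < 2) with m(α_i) = c_i for every i, so c is indeed a codeword.


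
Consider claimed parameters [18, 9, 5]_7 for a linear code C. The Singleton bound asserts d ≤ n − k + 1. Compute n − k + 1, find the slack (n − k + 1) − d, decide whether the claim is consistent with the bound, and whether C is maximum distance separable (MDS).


Singleton RHS = n − k + 1 = 10, slack = 5, bound satisfied, not MDS.

Singleton bound: d ≤ n − k + 1.
Here n = 18, k = 9, so n − k + 1 = 10.
Given d = 5, check d ≤ 10: YES.
Slack = (n − k + 1) − d = 5.
The code is NOT MDS (slack = 5 > 0).
Description: the claimed parameters are [18, 9, 5]_7; such a code would be non-MDS.


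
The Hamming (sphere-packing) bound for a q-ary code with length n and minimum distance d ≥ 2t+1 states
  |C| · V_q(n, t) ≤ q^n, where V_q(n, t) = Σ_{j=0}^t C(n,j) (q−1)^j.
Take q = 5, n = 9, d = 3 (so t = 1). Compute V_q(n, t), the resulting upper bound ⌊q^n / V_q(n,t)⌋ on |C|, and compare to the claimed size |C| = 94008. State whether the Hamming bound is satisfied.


V_q(n, t) = 37, q^n = 1953125, Hamming bound = 52787, |C| = 94008 > bound (violated).

Step 1: Compute V_q(n, t) = Σ_{j=0}^1 C(n, j) (q−1)^j.
  j = 0: C(9,0)·(4)^0 = 1·1 = 1.
  j = 1: C(9,1)·(4)^1 = 9·4 = 36.
  V_q(n, t) = 1 + 36 = 37.
Step 2: q^n = 5^9 = 1953125.
Step 3: Hamming bound ⌊q^n / V_q(n,t)⌋ = ⌊1953125/37⌋ = 52787.
Step 4: Compare |C| = 94008 to 52787: violated.
The claimed |C| lies above the Hamming bound, so no 5-ary code of length 9 with d ≥ 3 can have 94008 codewords.


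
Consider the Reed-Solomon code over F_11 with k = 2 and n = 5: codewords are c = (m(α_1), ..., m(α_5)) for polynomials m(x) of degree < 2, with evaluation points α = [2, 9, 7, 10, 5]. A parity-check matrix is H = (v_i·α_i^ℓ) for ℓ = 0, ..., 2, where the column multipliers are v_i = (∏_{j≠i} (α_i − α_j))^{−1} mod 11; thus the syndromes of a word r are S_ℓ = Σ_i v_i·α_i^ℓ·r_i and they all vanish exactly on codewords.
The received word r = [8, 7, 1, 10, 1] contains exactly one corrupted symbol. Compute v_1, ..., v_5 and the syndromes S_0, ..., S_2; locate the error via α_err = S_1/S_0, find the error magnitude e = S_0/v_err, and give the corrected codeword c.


S = (6, 8, 7), error at position 5, error magnitude e = 6, c = [8, 7, 1, 10, 6].

Step 1: column multipliers v_i = (∏_{j≠i}(α_i − α_j))^{−1} mod 11.
  i = 1 (α = 2): (2−9)(2−7)(2−10)(2−5) = (−7)·(−5)·(−8)·(−3) = 840 ≡ 4, so v_1 = 4^{−1} = 3 (mod 11).
  i = 2 (α = 9): (9−2)(9−7)(9−10)(9−5) = 7·2·(−1)·4 = −56 ≡ 10, so v_2 = 10^{−1} = 10 (mod 11).
  i = 3 (α = 7): (7−2)(7−9)(7−10)(7−5) = 5·(−2)·(−3)·2 = 60 ≡ 5, so v_3 = 5^{−1} = 9 (mod 11).
  i = 4 (α = 10): (10−2)(10−9)(10−7)(10−5) = 8·1·3·5 = 120 ≡ 10, so v_4 = 10^{−1} = 10 (mod 11).
  i = 5 (α = 5): (5−2)(5−9)(5−7)(5−10) = 3·(−4)·(−2)·(−5) = −120 ≡ 1, so v_5 = 1^{−1} = 1 (mod 11).
  v = [3, 10, 9, 10, 1].
Step 2: syndromes of r = [8, 7, 1, 10, 1] (all sums mod 11).
  S_0 = Σ v_i r_i = 3·8 + 10·7 + 9·1 + 10·10 + 1·1 = 204 ≡ 6.
  S_1 = Σ v_i α_i r_i = 3·2·8 + 10·9·7 + 9·7·1 + 10·10·10 + 1·5·1 = 1746 ≡ 8.
  α_i^2 mod 11 = [4, 4, 5, 1, 3].
  S_2 = Σ v_i α_i^2 r_i = 3·4·8 + 10·4·7 + 9·5·1 + 10·1·10 + 1·3·1 = 524 ≡ 7.
  S = (6, 8, 7) ≠ 0, so r is not a codeword (an error is present).
Step 3: locate the error. For a single error e at position i, S_ℓ = v_i·e·α_i^ℓ, so α_err = S_1/S_0.
  S_0^{−1} = 6^{−1} = 2 (mod 11), so α_err = 8·2 = 16 ≡ 5 = α_5. Error position i = 5.
  Consistency check: S_2/S_1 = 7·7 = 49 ≡ 5 = α_err ✓ (single-error assumption holds).
Step 4: error magnitude e = S_0/v_5 = S_0·∏_{j≠5}(α_5 − α_j) = 6·1 = 6 ≡ 6 (mod 11).
Step 5: correct position 5: c_5 = r_5 − e = 1 − 6 ≡ 6 (mod 11). Hence c = [8, 7, 1, 10, 6].
  Check: interpolating c through the α_i gives m(x) = 2 + 3·x (degree < 2) with m(α_i) = c_i for every i, so c is indeed a codeword.


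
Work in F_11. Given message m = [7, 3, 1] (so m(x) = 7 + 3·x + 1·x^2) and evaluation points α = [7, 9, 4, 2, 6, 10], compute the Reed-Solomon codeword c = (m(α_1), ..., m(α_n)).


c = [0, 5, 2, 6, 6, 5]

Message polynomial: m(x) = 7 + 3·x + 1·x^2 (mod 11).
For each evaluation point α_i, compute m(α_i) mod 11:
  α_1 = 7: Horner steps 1 → 10 → 0, so m(7) = 0.
  α_2 = 9: Horner steps 1 → 1 → 5, so m(9) = 5.
  α_3 = 4: Horner steps 1 → 7 → 2, so m(4) = 2.
  α_4 = 2: Horner steps 1 → 5 → 6, so m(2) = 6.
  α_5 = 6: Horner steps 1 → 9 → 6, so m(6) = 6.
  α_6 = 10: Horner steps 1 → 2 → 5, so m(10) = 5.
Codeword c = [0, 5, 2, 6, 6, 5] ∈ F_11^6.
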